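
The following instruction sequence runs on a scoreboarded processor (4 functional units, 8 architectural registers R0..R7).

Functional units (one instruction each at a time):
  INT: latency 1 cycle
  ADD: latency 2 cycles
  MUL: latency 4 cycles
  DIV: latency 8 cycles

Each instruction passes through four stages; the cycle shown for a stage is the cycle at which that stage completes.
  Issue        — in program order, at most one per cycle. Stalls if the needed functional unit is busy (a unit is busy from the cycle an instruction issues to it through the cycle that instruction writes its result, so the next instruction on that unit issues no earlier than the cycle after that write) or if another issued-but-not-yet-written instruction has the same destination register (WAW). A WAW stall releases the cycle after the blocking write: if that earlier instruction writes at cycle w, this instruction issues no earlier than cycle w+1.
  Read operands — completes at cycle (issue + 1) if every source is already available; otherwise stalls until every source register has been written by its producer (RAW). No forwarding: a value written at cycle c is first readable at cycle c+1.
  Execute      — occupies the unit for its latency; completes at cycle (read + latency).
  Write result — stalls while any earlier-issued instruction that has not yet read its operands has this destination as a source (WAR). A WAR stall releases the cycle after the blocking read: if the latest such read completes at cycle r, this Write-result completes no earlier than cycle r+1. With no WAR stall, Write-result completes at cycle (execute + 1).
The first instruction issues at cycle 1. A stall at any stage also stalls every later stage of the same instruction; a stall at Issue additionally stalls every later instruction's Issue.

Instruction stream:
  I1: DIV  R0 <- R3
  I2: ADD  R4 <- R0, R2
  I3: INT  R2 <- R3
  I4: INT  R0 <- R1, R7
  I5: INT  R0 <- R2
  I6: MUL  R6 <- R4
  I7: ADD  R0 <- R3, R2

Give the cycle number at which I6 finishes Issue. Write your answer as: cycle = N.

[I1] 1/2/10/11
[I2] 2/12/14/15  (RAW R0: wait I1 write@11)
[I3] 3/4/5/13  (WAR R2: wait I2 read@12)
[I4] 14/15/16/17  (struct: INT busy until I3 writes@13)
[I5] 18/19/20/21  (struct: INT busy until I4 writes@17)
[I6] 19/20/24/25
[I7] 22/23/25/26  (WAW R0: wait I5 write@21)

cycle = 19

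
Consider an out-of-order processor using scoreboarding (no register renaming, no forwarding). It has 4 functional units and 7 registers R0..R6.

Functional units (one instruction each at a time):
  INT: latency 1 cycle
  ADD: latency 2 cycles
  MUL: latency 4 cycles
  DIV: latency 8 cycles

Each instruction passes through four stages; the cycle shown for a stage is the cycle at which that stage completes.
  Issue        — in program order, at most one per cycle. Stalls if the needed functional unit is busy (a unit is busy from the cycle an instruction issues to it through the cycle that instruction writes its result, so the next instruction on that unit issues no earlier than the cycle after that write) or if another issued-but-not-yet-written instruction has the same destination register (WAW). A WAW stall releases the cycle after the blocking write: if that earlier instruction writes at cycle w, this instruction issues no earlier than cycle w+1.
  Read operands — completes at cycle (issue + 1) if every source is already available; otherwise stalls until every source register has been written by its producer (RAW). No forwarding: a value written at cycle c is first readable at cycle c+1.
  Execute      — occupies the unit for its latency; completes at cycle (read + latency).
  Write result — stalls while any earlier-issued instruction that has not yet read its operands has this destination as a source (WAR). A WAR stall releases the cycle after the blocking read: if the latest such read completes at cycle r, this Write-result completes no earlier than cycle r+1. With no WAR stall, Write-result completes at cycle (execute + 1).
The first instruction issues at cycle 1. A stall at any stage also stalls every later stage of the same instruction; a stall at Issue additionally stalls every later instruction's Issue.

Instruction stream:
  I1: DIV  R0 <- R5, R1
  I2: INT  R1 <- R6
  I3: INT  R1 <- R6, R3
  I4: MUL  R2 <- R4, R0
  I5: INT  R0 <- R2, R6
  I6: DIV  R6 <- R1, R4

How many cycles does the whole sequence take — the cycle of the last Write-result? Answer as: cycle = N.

t=1  I1 dispatched to DIV
t=2  I1 operands ready, I2 dispatched to INT
t=3  I2 operands ready
t=4  I2 complete
t=5  R1←I2
t=6  I3 dispatched to INT
t=7  I3 operands ready, I4 dispatched to MUL
t=8  I3 complete
t=9  R1←I3
t=10  I1 complete
t=11  R0←I1
t=12  I4 operands ready, I5 dispatched to INT
t=13  I6 dispatched to DIV
t=14  I6 operands ready
t=16  I4 complete
t=17  R2←I4
t=18  I5 operands ready
t=19  I5 complete
t=20  R0←I5
t=22  I6 complete
t=23  R6←I6

cycle = 23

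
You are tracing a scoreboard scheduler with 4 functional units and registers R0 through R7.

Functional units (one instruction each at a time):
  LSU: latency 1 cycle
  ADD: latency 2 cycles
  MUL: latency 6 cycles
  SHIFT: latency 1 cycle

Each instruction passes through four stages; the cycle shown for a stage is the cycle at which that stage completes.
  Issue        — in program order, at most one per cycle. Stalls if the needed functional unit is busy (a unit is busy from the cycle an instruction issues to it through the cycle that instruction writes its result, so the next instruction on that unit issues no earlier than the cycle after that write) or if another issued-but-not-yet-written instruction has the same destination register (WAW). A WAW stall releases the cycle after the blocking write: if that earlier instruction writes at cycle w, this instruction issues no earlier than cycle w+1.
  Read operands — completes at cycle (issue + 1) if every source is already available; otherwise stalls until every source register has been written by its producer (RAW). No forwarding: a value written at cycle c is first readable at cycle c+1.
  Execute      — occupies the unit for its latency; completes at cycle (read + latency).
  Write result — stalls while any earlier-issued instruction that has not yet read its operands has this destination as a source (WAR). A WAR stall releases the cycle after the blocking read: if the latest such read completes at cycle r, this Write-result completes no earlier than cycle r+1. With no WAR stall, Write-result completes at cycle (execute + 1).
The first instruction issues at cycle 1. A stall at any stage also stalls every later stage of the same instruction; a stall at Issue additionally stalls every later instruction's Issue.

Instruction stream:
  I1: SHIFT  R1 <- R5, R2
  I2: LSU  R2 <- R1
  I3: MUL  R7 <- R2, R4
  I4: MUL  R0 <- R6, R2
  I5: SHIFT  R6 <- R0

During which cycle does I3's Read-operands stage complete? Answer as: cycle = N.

cycle = 8

[1] I1 issues→SHIFT
[2] I1 reads | I2 issues→LSU
[3] I1 exec-done | I3 issues→MUL
[4] I1 writes R1
[5] I2 reads
[6] I2 exec-done
[7] I2 writes R2
[8] I3 reads
[14] I3 exec-done
[15] I3 writes R7
[16] I4 issues→MUL
[17] I4 reads | I5 issues→SHIFT
[23] I4 exec-done
[24] I4 writes R0
[25] I5 reads
[26] I5 exec-done
[27] I5 writes R6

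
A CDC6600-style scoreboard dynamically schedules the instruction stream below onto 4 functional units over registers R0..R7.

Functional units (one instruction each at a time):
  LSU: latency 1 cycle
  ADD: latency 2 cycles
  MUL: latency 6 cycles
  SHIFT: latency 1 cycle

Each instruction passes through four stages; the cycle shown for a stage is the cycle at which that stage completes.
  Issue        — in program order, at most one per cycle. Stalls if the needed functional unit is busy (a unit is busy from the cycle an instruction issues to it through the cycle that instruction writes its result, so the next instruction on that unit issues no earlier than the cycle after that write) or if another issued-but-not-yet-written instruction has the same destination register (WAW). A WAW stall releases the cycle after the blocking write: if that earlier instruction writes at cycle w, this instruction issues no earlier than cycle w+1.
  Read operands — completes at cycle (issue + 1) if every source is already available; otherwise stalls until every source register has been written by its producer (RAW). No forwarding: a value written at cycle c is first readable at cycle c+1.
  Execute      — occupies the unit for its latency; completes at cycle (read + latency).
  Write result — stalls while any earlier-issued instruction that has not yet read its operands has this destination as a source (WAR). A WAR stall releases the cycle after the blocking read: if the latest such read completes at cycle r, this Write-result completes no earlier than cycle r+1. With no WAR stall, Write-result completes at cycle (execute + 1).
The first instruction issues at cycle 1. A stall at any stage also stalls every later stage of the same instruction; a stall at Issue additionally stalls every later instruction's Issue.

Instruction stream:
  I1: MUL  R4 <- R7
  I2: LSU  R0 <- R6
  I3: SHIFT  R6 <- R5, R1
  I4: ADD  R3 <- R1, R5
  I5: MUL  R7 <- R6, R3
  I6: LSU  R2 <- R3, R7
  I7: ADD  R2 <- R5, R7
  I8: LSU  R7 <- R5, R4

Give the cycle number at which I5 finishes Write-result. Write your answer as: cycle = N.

cycle = 18

1) issue 1, read 2, done 8, write 9
2) issue 2, read 3, done 4, write 5
3) issue 3, read 4, done 5, write 6
4) issue 4, read 5, done 7, write 8
5) issue 10, read 11, done 17, write 18  <struct: MUL busy until I1 writes@9>
6) issue 11, read 19, done 20, write 21  <RAW R7: wait I5 write@18>
7) issue 22, read 23, done 25, write 26  <WAW R2: wait I6 write@21>
8) issue 23, read 24, done 25, write 26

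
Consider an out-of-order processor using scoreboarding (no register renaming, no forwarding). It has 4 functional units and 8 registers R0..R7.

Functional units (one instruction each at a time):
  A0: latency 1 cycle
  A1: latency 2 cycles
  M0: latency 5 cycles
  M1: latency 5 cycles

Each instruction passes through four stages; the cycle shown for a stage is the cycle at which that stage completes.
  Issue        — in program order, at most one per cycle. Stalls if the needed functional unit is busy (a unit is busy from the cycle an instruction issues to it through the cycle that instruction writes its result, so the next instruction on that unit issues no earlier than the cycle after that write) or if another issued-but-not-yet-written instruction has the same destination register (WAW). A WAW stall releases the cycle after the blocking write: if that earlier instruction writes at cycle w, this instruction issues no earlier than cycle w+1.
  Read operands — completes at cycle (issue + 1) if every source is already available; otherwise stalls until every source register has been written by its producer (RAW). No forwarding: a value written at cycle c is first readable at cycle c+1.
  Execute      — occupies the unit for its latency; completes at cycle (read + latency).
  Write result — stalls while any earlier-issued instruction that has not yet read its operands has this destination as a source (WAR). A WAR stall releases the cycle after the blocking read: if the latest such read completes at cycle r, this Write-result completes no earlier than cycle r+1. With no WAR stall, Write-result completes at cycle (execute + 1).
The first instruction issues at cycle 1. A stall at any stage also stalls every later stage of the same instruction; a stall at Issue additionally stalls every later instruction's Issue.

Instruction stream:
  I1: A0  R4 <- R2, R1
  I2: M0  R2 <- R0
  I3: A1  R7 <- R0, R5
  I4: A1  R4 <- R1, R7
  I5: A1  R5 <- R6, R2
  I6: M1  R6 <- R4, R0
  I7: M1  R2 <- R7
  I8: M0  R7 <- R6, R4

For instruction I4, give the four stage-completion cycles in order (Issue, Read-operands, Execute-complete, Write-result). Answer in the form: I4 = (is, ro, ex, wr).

I4 = (8, 9, 11, 12)

t=1  issue I1 (A0)
t=2  I1 read-ops; issue I2 (M0)
t=3  I1 finished on A0; I2 read-ops; issue I3 (A1)
t=4  I1→R4; I3 read-ops
t=6  I3 finished on A1
t=7  I3→R7
t=8  I2 finished on M0; issue I4 (A1)
t=9  I2→R2; I4 read-ops
t=11  I4 finished on A1
t=12  I4→R4
t=13  issue I5 (A1)
t=14  I5 read-ops; issue I6 (M1)
t=15  I6 read-ops
t=16  I5 finished on A1
t=17  I5→R5
t=20  I6 finished on M1
t=21  I6→R6
t=22  issue I7 (M1)
t=23  I7 read-ops; issue I8 (M0)
t=24  I8 read-ops
t=28  I7 finished on M1
t=29  I7→R2; I8 finished on M0
t=30  I8→R7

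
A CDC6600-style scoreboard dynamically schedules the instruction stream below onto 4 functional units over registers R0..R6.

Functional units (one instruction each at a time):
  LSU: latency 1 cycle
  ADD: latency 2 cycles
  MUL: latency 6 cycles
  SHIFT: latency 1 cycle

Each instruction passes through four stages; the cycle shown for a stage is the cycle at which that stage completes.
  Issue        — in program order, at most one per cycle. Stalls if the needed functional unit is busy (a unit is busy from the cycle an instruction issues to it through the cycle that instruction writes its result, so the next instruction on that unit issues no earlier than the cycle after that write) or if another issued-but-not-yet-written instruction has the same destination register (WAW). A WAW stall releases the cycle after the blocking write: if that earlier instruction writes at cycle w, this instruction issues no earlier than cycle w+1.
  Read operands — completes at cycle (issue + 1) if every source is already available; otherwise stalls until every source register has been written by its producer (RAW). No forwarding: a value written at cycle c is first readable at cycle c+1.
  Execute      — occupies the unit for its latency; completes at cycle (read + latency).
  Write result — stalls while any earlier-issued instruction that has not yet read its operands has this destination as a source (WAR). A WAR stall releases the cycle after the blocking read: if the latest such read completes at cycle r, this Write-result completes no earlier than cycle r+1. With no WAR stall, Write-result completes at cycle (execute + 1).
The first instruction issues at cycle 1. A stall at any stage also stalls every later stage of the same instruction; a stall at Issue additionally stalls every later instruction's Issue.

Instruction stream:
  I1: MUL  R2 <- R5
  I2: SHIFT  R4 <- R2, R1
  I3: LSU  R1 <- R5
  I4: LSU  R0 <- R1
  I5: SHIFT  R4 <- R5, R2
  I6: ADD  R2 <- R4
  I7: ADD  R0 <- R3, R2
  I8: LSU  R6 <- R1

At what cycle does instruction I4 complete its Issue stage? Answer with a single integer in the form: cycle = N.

c1: I1 issues→MUL
c2: I1 reads · I2 issues→SHIFT
c3: I3 issues→LSU
c4: I3 reads
c5: I3 exec-done
c8: I1 exec-done
c9: I1 writes R2
c10: I2 reads
c11: I2 exec-done · I3 writes R1
c12: I2 writes R4 · I4 issues→LSU
c13: I4 reads · I5 issues→SHIFT
c14: I4 exec-done · I5 reads · I6 issues→ADD
c15: I4 writes R0 · I5 exec-done
c16: I5 writes R4
c17: I6 reads
c19: I6 exec-done
c20: I6 writes R2
c21: I7 issues→ADD
c22: I7 reads · I8 issues→LSU
c23: I8 reads
c24: I7 exec-done · I8 exec-done
c25: I7 writes R0 · I8 writes R6

cycle = 12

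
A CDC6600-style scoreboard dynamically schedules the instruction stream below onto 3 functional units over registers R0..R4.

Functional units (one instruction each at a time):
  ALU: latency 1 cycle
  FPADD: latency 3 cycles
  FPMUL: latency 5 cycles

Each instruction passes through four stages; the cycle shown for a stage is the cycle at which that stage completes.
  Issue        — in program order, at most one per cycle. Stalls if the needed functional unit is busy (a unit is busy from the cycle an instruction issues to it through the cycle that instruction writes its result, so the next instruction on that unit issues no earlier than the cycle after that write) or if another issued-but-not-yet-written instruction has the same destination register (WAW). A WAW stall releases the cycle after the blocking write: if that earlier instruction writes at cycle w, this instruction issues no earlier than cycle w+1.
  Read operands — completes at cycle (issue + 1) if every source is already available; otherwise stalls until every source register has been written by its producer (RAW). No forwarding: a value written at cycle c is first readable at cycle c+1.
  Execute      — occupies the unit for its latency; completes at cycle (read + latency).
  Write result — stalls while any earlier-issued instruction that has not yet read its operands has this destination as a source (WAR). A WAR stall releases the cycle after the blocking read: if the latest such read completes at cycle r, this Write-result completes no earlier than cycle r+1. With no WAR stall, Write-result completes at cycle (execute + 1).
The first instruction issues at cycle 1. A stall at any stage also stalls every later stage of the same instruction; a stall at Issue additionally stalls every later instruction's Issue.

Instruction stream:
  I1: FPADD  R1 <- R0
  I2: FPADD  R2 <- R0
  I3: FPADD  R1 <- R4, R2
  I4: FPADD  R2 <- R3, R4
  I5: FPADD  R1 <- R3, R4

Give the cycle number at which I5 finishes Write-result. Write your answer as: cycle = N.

c1: I1 dispatched to FPADD
c2: I1 operands ready
c5: I1 complete
c6: R1←I1
c7: I2 dispatched to FPADD
c8: I2 operands ready
c11: I2 complete
c12: R2←I2
c13: I3 dispatched to FPADD
c14: I3 operands ready
c17: I3 complete
c18: R1←I3
c19: I4 dispatched to FPADD
c20: I4 operands ready
c23: I4 complete
c24: R2←I4
c25: I5 dispatched to FPADD
c26: I5 operands ready
c29: I5 complete
c30: R1←I5

cycle = 30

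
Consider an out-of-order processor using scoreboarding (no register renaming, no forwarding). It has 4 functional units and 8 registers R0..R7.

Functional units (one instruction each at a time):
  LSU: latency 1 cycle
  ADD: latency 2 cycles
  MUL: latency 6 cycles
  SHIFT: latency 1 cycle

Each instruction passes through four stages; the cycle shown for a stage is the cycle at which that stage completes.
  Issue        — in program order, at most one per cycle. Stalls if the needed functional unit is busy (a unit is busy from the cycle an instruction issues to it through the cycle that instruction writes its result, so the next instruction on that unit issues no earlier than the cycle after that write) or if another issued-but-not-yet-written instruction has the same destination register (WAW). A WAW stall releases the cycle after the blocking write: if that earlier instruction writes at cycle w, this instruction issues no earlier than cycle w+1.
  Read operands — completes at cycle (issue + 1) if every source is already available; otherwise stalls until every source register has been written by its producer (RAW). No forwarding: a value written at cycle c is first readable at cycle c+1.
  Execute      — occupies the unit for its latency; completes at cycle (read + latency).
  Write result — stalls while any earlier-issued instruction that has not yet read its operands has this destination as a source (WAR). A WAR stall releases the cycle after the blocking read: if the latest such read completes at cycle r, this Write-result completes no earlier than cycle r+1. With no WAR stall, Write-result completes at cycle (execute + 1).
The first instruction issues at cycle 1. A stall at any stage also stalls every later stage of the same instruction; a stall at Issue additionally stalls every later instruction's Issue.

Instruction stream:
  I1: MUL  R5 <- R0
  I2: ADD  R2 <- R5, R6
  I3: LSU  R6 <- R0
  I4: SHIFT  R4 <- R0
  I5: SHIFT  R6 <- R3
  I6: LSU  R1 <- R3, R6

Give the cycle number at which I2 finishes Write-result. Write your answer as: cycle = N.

cycle = 13

t=1  I1 dispatched to MUL
t=2  I1 operands ready; I2 dispatched to ADD
t=3  I3 dispatched to LSU
t=4  I3 operands ready; I4 dispatched to SHIFT
t=5  I3 complete; I4 operands ready
t=6  I4 complete
t=7  R4←I4
t=8  I1 complete
t=9  R5←I1
t=10  I2 operands ready
t=11  R6←I3
t=12  I2 complete; I5 dispatched to SHIFT
t=13  R2←I2; I5 operands ready; I6 dispatched to LSU
t=14  I5 complete
t=15  R6←I5
t=16  I6 operands ready
t=17  I6 complete
t=18  R1←I6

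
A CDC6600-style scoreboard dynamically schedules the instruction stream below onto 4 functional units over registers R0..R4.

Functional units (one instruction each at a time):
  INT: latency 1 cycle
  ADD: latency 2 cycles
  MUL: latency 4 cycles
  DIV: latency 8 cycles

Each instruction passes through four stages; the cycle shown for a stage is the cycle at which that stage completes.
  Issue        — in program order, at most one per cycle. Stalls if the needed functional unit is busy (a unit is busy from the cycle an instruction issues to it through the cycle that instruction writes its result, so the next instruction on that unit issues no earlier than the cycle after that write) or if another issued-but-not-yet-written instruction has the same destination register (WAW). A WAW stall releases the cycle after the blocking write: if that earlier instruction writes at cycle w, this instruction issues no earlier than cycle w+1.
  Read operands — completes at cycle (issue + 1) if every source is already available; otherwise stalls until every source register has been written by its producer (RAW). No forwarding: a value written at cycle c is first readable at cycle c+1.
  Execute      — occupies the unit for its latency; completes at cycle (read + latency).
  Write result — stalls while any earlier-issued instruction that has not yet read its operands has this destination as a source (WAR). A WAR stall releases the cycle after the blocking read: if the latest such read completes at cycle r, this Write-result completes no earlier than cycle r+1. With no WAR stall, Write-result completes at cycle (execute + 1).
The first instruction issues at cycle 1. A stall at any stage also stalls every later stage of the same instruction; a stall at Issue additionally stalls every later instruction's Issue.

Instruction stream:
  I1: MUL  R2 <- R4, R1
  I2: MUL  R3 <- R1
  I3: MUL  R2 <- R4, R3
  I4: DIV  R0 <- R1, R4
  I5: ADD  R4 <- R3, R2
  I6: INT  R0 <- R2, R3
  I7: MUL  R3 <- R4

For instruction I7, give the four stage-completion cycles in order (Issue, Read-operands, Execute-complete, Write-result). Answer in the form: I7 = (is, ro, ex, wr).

I1 -> (1, 2, 6, 7)
I2 -> (8, 9, 13, 14)  // struct: MUL busy until I1 writes@7
I3 -> (15, 16, 20, 21)  // struct: MUL busy until I2 writes@14
I4 -> (16, 17, 25, 26)
I5 -> (17, 22, 24, 25)  // RAW R2: wait I3 write@21
I6 -> (27, 28, 29, 30)  // WAW R0: wait I4 write@26
I7 -> (28, 29, 33, 34)

I7 = (28, 29, 33, 34)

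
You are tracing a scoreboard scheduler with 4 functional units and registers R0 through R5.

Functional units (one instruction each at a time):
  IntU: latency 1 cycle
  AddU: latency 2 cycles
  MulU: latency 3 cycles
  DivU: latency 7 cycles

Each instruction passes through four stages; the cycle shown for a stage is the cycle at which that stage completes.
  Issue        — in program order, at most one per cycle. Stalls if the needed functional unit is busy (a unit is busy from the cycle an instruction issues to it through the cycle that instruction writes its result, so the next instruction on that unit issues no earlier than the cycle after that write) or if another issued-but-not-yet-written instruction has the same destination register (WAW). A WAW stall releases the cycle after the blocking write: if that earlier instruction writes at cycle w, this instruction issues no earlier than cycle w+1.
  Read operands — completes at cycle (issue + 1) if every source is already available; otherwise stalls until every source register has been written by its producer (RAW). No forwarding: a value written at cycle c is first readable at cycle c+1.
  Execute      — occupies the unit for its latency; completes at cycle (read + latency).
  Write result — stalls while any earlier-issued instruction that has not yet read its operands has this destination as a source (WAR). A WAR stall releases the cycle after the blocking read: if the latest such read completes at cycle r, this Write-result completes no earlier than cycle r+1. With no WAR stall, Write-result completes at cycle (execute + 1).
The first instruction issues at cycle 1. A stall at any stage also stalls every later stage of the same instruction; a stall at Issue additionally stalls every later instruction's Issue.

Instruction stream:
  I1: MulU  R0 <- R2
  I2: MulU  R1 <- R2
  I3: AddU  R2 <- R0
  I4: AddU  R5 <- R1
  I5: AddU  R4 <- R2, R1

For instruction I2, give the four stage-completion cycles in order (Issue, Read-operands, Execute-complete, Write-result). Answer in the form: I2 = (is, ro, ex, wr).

I2 = (7, 8, 11, 12)

c1: I1 issues→MulU
c2: I1 reads
c5: I1 exec-done
c6: I1 writes R0
c7: I2 issues→MulU
c8: I2 reads · I3 issues→AddU
c9: I3 reads
c11: I2 exec-done · I3 exec-done
c12: I2 writes R1 · I3 writes R2
c13: I4 issues→AddU
c14: I4 reads
c16: I4 exec-done
c17: I4 writes R5
c18: I5 issues→AddU
c19: I5 reads
c21: I5 exec-done
c22: I5 writes R4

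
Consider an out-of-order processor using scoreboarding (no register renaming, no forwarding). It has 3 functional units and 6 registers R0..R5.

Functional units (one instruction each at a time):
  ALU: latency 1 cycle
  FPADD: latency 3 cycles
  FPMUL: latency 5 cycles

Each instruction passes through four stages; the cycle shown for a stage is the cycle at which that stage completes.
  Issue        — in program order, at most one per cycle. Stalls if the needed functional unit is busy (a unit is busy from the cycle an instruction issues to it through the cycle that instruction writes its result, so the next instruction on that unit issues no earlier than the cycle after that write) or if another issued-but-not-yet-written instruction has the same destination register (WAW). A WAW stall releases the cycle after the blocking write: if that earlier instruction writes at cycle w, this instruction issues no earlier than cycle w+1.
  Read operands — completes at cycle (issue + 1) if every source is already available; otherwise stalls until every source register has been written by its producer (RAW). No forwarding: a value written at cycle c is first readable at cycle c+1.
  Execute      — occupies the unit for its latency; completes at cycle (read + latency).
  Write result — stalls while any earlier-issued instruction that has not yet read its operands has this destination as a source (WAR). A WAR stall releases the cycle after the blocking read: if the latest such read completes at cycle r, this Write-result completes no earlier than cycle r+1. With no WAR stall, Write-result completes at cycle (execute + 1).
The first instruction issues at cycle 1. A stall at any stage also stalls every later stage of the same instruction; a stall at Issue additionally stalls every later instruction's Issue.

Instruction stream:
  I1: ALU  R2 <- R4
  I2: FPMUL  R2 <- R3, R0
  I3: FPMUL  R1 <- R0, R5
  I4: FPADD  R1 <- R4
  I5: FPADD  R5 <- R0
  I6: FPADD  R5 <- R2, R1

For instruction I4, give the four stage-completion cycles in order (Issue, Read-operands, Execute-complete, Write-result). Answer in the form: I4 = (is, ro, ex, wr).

I1 -> (1, 2, 3, 4)
I2 -> (5, 6, 11, 12)  // WAW R2: wait I1 write@4
I3 -> (13, 14, 19, 20)  // struct: FPMUL busy until I2 writes@12
I4 -> (21, 22, 25, 26)  // WAW R1: wait I3 write@20
I5 -> (27, 28, 31, 32)  // struct: FPADD busy until I4 writes@26
I6 -> (33, 34, 37, 38)  // struct: FPADD busy until I5 writes@32

I4 = (21, 22, 25, 26)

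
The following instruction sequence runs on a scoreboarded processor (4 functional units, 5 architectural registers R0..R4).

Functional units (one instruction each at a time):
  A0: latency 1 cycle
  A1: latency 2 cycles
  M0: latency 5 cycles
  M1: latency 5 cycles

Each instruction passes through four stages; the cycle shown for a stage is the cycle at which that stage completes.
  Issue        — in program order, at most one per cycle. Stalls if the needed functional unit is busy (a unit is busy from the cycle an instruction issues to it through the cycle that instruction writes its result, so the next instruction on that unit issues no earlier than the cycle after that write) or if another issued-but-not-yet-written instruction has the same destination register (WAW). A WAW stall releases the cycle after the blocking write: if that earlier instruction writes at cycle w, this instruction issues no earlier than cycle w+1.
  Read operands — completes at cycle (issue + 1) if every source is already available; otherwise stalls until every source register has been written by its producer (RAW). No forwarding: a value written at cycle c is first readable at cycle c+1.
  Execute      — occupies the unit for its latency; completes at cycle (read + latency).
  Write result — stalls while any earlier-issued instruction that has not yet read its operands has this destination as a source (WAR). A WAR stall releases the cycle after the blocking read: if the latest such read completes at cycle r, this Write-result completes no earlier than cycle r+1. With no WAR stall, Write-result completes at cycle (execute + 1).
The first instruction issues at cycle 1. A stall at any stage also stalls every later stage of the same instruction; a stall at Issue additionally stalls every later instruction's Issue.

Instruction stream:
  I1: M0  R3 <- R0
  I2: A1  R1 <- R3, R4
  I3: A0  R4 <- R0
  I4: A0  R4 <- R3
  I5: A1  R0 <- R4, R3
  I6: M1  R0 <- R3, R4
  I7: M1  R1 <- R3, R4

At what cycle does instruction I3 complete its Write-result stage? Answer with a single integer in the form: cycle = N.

cycle = 10

I1  is:1  ro:2  ex:7  wr:8
I2  is:2  ro:9  ex:11  wr:12  — RAW R3: wait I1 write@8
I3  is:3  ro:4  ex:5  wr:10  — WAR R4: wait I2 read@9
I4  is:11  ro:12  ex:13  wr:14  — struct: A0 busy until I3 writes@10
I5  is:13  ro:15  ex:17  wr:18  — struct: A1 busy until I2 writes@12, RAW R4: wait I4 write@14
I6  is:19  ro:20  ex:25  wr:26  — WAW R0: wait I5 write@18
I7  is:27  ro:28  ex:33  wr:34  — struct: M1 busy until I6 writes@26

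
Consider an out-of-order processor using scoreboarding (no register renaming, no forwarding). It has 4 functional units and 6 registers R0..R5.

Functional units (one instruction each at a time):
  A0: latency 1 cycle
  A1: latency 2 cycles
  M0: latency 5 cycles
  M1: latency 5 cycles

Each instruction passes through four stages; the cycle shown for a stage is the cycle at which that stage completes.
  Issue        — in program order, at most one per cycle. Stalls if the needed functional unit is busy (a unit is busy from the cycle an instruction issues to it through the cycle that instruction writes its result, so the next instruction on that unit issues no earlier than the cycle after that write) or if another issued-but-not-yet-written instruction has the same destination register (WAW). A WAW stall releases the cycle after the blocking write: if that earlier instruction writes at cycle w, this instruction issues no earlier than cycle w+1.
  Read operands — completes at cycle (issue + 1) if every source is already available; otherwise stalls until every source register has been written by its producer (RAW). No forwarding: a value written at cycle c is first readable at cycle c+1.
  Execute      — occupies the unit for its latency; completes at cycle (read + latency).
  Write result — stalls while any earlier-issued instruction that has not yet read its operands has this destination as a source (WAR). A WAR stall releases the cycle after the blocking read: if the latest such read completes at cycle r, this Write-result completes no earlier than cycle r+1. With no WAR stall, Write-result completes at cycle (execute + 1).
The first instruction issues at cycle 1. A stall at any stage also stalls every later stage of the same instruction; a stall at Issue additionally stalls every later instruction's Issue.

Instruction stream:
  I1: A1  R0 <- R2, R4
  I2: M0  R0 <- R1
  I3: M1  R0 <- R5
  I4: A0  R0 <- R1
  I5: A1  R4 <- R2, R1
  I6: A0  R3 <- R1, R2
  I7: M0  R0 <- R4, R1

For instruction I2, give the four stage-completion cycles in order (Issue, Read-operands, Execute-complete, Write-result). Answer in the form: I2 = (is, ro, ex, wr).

I2 = (6, 7, 12, 13)

t=1  issue I1 (A1)
t=2  I1 read-ops
t=4  I1 finished on A1
t=5  I1→R0
t=6  issue I2 (M0)
t=7  I2 read-ops
t=12  I2 finished on M0
t=13  I2→R0
t=14  issue I3 (M1)
t=15  I3 read-ops
t=20  I3 finished on M1
t=21  I3→R0
t=22  issue I4 (A0)
t=23  I4 read-ops · issue I5 (A1)
t=24  I4 finished on A0 · I5 read-ops
t=25  I4→R0
t=26  I5 finished on A1 · issue I6 (A0)
t=27  I5→R4 · I6 read-ops · issue I7 (M0)
t=28  I6 finished on A0 · I7 read-ops
t=29  I6→R3
t=33  I7 finished on M0
t=34  I7→R0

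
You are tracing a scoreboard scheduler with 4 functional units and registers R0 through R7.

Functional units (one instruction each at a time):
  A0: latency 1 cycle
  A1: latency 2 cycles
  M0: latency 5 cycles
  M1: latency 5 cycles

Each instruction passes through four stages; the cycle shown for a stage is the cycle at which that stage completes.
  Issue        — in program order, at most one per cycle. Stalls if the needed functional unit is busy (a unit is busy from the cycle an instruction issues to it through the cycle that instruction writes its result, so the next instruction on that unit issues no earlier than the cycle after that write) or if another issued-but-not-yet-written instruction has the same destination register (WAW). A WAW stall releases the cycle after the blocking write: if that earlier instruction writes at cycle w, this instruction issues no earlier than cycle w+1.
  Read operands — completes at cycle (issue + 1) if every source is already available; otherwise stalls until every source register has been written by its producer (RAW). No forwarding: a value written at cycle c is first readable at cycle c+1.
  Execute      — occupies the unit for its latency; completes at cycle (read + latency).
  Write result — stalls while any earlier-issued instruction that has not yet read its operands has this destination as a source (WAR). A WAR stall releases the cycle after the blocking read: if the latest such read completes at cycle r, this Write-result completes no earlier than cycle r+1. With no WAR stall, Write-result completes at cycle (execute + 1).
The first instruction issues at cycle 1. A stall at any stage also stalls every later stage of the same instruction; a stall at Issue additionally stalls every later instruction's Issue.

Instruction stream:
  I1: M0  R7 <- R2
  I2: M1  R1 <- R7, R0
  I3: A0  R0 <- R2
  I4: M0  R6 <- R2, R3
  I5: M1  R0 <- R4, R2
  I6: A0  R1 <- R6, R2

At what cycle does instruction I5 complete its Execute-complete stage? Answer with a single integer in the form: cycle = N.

cycle = 22

t=1  I1 issues→M0
t=2  I1 reads; I2 issues→M1
t=3  I3 issues→A0
t=4  I3 reads
t=5  I3 exec-done
t=7  I1 exec-done
t=8  I1 writes R7
t=9  I2 reads; I4 issues→M0
t=10  I3 writes R0; I4 reads
t=14  I2 exec-done
t=15  I2 writes R1; I4 exec-done
t=16  I4 writes R6; I5 issues→M1
t=17  I5 reads; I6 issues→A0
t=18  I6 reads
t=19  I6 exec-done
t=20  I6 writes R1
t=22  I5 exec-done
t=23  I5 writes R0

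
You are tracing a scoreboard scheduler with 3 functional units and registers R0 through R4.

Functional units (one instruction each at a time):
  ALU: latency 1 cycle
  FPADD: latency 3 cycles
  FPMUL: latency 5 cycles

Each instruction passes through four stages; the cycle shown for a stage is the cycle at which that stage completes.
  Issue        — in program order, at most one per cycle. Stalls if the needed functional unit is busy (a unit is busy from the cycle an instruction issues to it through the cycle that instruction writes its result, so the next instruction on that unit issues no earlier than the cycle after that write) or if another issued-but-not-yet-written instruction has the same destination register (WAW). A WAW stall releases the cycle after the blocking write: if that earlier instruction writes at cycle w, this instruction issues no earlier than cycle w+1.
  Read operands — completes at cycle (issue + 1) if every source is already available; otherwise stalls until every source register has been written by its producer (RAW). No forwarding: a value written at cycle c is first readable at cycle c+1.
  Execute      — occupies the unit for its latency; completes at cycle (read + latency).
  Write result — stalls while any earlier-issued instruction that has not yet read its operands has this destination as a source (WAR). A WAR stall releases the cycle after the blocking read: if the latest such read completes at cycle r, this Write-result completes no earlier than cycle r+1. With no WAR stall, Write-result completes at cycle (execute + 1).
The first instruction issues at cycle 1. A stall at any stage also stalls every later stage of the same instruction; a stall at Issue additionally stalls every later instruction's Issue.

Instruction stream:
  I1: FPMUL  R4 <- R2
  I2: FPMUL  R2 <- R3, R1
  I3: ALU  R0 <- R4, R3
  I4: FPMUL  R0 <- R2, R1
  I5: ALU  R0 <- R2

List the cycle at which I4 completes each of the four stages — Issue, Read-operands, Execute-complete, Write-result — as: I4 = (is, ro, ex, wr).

I4 = (17, 18, 23, 24)

t=1  I1→FPMUL
t=2  I1 RO
t=7  I1 EX
t=8  I1 WR R4
t=9  I2→FPMUL
t=10  I2 RO, I3→ALU
t=11  I3 RO
t=12  I3 EX
t=13  I3 WR R0
t=15  I2 EX
t=16  I2 WR R2
t=17  I4→FPMUL
t=18  I4 RO
t=23  I4 EX
t=24  I4 WR R0
t=25  I5→ALU
t=26  I5 RO
t=27  I5 EX
t=28  I5 WR R0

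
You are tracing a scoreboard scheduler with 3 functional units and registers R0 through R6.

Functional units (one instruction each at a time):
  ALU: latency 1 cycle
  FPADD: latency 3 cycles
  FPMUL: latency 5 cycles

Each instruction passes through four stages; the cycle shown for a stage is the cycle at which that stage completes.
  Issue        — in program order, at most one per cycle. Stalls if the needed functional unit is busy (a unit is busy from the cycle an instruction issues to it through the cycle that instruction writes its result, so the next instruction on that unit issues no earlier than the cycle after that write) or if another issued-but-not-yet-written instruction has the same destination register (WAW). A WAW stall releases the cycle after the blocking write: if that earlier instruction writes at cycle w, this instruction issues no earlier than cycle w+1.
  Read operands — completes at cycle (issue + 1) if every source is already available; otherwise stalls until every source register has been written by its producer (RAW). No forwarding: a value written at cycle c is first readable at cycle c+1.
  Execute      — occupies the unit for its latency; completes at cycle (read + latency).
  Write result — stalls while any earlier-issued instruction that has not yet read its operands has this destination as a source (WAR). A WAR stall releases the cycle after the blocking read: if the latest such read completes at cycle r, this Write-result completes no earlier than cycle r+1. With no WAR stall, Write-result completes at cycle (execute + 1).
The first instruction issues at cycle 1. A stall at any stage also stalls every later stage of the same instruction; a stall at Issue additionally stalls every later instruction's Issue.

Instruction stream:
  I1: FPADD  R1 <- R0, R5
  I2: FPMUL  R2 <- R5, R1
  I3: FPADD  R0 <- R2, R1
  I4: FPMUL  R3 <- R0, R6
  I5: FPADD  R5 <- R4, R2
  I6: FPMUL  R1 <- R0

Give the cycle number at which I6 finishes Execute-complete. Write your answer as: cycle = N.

cycle = 32

I1 -> (1, 2, 5, 6)
I2 -> (2, 7, 12, 13)  // RAW R1: wait I1 write@6
I3 -> (7, 14, 17, 18)  // struct: FPADD busy until I1 writes@6, RAW R2: wait I2 write@13
I4 -> (14, 19, 24, 25)  // struct: FPMUL busy until I2 writes@13, RAW R0: wait I3 write@18
I5 -> (19, 20, 23, 24)  // struct: FPADD busy until I3 writes@18
I6 -> (26, 27, 32, 33)  // struct: FPMUL busy until I4 writes@25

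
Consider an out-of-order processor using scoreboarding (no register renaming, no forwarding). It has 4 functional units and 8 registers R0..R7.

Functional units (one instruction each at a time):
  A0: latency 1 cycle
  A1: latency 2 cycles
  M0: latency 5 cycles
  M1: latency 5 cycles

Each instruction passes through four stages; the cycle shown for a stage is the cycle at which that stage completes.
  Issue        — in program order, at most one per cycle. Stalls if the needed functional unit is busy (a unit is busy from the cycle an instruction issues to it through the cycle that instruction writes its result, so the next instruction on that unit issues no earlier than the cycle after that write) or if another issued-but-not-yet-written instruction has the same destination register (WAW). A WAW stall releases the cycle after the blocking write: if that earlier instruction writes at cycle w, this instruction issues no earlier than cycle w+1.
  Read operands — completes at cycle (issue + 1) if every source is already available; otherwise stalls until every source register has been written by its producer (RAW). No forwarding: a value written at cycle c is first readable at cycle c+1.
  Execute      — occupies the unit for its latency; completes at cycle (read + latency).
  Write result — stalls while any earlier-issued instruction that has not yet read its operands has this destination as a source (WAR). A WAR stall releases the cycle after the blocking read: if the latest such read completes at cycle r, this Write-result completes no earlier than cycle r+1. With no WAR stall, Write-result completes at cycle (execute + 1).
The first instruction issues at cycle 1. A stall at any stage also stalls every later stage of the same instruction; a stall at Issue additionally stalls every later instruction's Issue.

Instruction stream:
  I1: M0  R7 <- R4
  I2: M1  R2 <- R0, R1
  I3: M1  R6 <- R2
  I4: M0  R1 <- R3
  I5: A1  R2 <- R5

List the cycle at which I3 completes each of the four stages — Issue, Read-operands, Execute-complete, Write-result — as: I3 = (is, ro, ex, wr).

t=1  issue I1 (M0)
t=2  I1 read-ops · issue I2 (M1)
t=3  I2 read-ops
t=7  I1 finished on M0
t=8  I1→R7 · I2 finished on M1
t=9  I2→R2
t=10  issue I3 (M1)
t=11  I3 read-ops · issue I4 (M0)
t=12  I4 read-ops · issue I5 (A1)
t=13  I5 read-ops
t=15  I5 finished on A1
t=16  I3 finished on M1 · I5→R2
t=17  I3→R6 · I4 finished on M0
t=18  I4→R1

I3 = (10, 11, 16, 17)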